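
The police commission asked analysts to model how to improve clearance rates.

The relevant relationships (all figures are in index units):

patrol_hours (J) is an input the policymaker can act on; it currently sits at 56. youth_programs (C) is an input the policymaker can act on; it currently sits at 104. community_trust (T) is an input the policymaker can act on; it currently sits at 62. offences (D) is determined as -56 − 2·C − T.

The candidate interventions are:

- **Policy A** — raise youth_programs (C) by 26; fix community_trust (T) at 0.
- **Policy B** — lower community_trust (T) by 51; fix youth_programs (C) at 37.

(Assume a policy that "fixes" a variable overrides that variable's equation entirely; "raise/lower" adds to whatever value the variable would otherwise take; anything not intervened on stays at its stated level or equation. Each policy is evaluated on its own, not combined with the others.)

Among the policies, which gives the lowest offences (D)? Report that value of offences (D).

Policy A (C + 26, T := 0):
  C = 104 + 26 = 130
  T = 0
  D = -56 − 2·130 − 0 = -316
Policy B (T − 51, C := 37):
  C = 37
  T = 62 − 51 = 11
  D = -56 − 2·37 − 11 = -141
Comparing — Policy A: D=-316, Policy B: D=-141. Lowest is -316 (Policy A).

-316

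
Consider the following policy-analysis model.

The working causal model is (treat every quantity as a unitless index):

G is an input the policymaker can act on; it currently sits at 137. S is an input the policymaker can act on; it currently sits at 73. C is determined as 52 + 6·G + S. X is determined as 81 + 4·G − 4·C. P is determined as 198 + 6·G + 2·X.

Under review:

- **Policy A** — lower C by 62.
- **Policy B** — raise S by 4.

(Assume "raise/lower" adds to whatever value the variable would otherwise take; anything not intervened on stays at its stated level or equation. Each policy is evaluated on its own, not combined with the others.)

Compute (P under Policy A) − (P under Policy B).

Policy A (C − 62):
  G = 137
  S = 73
  C = 52 + 6·137 + 73 (−62 from intervention) = 885
  X = 81 + 4·137 − 4·885 = -2911
  P = 198 + 6·137 + 2·(-2911) = -4802
Policy B (S + 4):
  G = 137
  S = 73 + 4 = 77
  C = 52 + 6·137 + 77 = 951
  X = 81 + 4·137 − 4·951 = -3175
  P = 198 + 6·137 + 2·(-3175) = -5330
P: -4802 − (-5330) = 528

528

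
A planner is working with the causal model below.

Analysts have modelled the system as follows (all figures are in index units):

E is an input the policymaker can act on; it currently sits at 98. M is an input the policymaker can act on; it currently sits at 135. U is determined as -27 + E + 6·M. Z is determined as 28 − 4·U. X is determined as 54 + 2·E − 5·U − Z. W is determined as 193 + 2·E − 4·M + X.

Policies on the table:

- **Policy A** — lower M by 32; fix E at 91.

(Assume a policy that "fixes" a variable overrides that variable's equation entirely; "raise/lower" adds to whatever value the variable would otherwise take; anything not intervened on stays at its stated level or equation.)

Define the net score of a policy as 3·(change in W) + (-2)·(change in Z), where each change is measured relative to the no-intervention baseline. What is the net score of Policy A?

-695

Baseline:
  E = 98
  M = 135
  U = -27 + 98 + 6·135 = 881
  Z = 28 − 4·881 = -3496
  X = 54 + 2·98 − 5·881 − (-3496) = -659
  W = 193 + 2·98 − 4·135 + (-659) = -810
Policy A (M − 32, E := 91):
  E = 91
  M = 135 − 32 = 103
  U = -27 + 91 + 6·103 = 682
  Z = 28 − 4·682 = -2700
  X = 54 + 2·91 − 5·682 − (-2700) = -474
  W = 193 + 2·91 − 4·103 + (-474) = -511
ΔW = -511 − (-810) = 299; ΔZ = -2700 − (-3496) = 796
Score = 3·299 + (-2)·796 = -695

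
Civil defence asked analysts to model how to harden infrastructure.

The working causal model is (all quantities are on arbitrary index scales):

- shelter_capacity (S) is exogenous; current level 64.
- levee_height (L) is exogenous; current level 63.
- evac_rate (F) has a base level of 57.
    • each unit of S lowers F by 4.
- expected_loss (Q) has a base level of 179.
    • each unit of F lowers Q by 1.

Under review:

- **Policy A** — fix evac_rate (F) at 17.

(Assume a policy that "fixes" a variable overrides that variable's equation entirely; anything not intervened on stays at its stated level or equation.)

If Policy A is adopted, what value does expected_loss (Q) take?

162

Policy A (F := 17):
  S = 64
  F = 17
  Q = 179 − 17 = 162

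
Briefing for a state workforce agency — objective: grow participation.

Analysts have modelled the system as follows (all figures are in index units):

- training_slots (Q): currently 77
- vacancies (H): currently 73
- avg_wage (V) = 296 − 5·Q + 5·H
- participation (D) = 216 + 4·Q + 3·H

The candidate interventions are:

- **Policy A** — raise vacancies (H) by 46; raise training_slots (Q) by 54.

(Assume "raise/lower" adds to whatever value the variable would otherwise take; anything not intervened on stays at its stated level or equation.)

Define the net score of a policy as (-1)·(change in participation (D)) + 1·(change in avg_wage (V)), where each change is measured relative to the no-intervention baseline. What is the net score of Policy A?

-394

Baseline:
  Q = 77
  H = 73
  V = 296 − 5·77 + 5·73 = 276
  D = 216 + 4·77 + 3·73 = 743
Policy A (H + 46, Q + 54):
  Q = 77 + 54 = 131
  H = 73 + 46 = 119
  V = 296 − 5·131 + 5·119 = 236
  D = 216 + 4·131 + 3·119 = 1097
ΔD = 1097 − 743 = 354; ΔV = 236 − 276 = -40
Score = (-1)·354 + 1·(-40) = -394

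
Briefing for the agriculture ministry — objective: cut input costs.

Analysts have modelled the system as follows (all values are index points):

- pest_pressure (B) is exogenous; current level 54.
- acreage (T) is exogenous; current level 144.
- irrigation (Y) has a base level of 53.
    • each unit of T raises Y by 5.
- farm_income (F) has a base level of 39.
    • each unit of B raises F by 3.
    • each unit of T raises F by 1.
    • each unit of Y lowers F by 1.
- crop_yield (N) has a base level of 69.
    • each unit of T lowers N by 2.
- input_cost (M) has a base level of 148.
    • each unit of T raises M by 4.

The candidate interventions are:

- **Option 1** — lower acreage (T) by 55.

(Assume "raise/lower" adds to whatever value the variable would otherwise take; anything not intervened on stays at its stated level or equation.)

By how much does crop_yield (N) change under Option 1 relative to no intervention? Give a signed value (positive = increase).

Baseline:
  T = 144
  N = 69 − 2·144 = -219
Option 1 (T − 55):
  T = 144 − 55 = 89
  N = 69 − 2·89 = -109
Change in N: -109 − (-219) = 110

110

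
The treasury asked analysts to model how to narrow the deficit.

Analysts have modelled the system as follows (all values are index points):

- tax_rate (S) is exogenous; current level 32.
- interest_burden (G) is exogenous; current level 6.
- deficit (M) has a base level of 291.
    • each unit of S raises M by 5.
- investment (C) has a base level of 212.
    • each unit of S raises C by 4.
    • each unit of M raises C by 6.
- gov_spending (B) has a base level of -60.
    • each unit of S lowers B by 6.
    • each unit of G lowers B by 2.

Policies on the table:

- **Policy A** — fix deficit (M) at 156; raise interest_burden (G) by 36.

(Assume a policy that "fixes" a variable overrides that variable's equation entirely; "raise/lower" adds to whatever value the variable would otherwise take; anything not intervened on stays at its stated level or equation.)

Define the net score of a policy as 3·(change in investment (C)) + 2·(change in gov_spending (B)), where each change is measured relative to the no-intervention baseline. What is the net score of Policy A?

Baseline:
  S = 32
  G = 6
  M = 291 + 5·32 = 451
  C = 212 + 4·32 + 6·451 = 3046
  B = -60 − 6·32 − 2·6 = -264
Policy A (M := 156, G + 36):
  S = 32
  G = 6 + 36 = 42
  M = 156
  C = 212 + 4·32 + 6·156 = 1276
  B = -60 − 6·32 − 2·42 = -336
ΔC = 1276 − 3046 = -1770; ΔB = -336 − (-264) = -72
Score = 3·(-1770) + 2·(-72) = -5454

-5454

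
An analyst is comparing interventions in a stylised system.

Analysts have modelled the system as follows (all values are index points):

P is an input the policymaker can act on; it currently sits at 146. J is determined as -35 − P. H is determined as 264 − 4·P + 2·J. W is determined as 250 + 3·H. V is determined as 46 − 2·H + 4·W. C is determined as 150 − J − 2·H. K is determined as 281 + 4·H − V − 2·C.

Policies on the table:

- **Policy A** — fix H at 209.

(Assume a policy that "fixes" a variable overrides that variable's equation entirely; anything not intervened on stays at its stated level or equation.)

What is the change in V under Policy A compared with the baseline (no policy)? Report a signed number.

Baseline:
  P = 146
  J = -35 − 146 = -181
  H = 264 − 4·146 + 2·(-181) = -682
  W = 250 + 3·(-682) = -1796
  V = 46 − 2·(-682) + 4·(-1796) = -5774
Policy A (H := 209):
  P = 146
  J = -35 − 146 = -181
  H = 209
  W = 250 + 3·209 = 877
  V = 46 − 2·209 + 4·877 = 3136
Change in V: 3136 − (-5774) = 8910

8910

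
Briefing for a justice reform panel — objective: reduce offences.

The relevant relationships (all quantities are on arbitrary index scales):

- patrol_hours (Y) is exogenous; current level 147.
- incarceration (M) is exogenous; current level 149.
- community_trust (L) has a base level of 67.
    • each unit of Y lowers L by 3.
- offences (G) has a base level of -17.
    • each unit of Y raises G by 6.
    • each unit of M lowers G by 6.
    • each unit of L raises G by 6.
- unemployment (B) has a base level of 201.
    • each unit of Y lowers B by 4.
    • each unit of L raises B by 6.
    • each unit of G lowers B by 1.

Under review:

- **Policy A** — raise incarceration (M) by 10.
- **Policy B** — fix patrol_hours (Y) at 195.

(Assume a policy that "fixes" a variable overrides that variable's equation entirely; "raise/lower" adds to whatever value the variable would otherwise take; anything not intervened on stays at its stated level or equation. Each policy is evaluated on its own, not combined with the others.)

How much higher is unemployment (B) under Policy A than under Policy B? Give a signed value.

540

Policy A (M + 10):
  Y = 147
  M = 149 + 10 = 159
  L = 67 − 3·147 = -374
  G = -17 + 6·147 − 6·159 + 6·(-374) = -2333
  B = 201 − 4·147 + 6·(-374) − (-2333) = -298
Policy B (Y := 195):
  Y = 195
  M = 149
  L = 67 − 3·195 = -518
  G = -17 + 6·195 − 6·149 + 6·(-518) = -2849
  B = 201 − 4·195 + 6·(-518) − (-2849) = -838
B: -298 − (-838) = 540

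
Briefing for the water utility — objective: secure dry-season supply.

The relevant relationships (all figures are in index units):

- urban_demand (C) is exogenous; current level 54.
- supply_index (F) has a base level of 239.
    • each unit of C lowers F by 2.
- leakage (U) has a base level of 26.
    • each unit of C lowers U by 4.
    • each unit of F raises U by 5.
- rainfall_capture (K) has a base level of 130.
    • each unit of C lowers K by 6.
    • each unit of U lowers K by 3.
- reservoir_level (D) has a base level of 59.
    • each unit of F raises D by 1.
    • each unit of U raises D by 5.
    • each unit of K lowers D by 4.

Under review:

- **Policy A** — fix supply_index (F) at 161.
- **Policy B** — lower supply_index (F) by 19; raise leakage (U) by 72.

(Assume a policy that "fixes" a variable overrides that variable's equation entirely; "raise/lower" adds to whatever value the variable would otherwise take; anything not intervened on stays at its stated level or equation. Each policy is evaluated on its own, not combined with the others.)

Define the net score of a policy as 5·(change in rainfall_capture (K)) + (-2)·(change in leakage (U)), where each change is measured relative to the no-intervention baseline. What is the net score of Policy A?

Baseline:
  C = 54
  F = 239 − 2·54 = 131
  U = 26 − 4·54 + 5·131 = 465
  K = 130 − 6·54 − 3·465 = -1589
Policy A (F := 161):
  C = 54
  F = 161
  U = 26 − 4·54 + 5·161 = 615
  K = 130 − 6·54 − 3·615 = -2039
ΔK = -2039 − (-1589) = -450; ΔU = 615 − 465 = 150
Score = 5·(-450) + (-2)·150 = -2550

-2550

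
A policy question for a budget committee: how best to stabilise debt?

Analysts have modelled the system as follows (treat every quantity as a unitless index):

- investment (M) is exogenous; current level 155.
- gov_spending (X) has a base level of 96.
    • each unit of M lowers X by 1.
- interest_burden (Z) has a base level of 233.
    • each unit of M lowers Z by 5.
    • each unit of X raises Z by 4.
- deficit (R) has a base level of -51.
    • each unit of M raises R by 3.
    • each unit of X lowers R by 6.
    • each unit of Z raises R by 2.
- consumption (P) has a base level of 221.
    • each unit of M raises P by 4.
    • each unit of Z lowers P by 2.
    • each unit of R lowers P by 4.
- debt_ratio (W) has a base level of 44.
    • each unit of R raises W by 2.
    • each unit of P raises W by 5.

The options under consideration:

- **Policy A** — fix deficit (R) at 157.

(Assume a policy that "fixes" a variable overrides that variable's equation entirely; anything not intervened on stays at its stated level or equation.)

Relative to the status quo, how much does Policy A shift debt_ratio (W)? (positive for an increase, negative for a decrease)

-17010

Baseline:
  M = 155
  X = 96 − 155 = -59
  Z = 233 − 5·155 + 4·(-59) = -778
  R = -51 + 3·155 − 6·(-59) + 2·(-778) = -788
  P = 221 + 4·155 − 2·(-778) − 4·(-788) = 5549
  W = 44 + 2·(-788) + 5·5549 = 26213
Policy A (R := 157):
  M = 155
  X = 96 − 155 = -59
  Z = 233 − 5·155 + 4·(-59) = -778
  R = 157
  P = 221 + 4·155 − 2·(-778) − 4·157 = 1769
  W = 44 + 2·157 + 5·1769 = 9203
Change in W: 9203 − 26213 = -17010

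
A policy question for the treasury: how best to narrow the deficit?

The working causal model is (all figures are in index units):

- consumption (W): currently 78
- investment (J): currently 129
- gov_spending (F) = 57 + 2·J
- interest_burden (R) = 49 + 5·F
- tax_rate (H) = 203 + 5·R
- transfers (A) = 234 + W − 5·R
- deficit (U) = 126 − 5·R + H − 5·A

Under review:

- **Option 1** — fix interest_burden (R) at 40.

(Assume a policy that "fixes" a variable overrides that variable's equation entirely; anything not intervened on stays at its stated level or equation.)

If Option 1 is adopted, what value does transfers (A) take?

Option 1 (R := 40):
  W = 78
  J = 129
  F = 57 + 2·129 = 315
  R = 40
  A = 234 + 78 − 5·40 = 112

112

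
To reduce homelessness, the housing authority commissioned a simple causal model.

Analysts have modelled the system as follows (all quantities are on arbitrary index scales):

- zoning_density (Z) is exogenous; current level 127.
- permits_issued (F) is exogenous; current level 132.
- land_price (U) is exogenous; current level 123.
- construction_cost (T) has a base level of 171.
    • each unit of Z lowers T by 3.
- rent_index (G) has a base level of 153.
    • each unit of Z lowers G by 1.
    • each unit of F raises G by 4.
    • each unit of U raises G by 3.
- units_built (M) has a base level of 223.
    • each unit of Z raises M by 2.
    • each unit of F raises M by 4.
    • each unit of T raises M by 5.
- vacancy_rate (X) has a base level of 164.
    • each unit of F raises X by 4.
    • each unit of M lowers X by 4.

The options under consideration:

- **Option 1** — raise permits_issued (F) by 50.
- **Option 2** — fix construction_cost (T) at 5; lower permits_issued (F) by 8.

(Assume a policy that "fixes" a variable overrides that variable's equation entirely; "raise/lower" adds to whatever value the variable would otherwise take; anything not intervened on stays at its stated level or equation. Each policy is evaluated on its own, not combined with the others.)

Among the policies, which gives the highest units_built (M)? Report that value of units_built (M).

Option 1 (F + 50):
  Z = 127
  F = 132 + 50 = 182
  T = 171 − 3·127 = -210
  M = 223 + 2·127 + 4·182 + 5·(-210) = 155
Option 2 (T := 5, F − 8):
  Z = 127
  F = 132 − 8 = 124
  T = 5
  M = 223 + 2·127 + 4·124 + 5·5 = 998
Comparing — Option 1: M=155, Option 2: M=998. Highest is 998 (Option 2).

998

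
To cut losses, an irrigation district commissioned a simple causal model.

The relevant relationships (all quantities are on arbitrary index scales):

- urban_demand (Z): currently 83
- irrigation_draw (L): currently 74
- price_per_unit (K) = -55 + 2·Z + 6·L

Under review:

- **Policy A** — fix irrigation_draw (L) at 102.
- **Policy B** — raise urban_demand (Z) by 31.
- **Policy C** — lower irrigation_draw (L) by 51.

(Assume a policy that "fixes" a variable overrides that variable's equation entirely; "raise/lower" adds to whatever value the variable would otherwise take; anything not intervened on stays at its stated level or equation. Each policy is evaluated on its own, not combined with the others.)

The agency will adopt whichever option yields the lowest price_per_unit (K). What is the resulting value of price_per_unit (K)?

Policy A (L := 102):
  Z = 83
  L = 102
  K = -55 + 2·83 + 6·102 = 723
Policy B (Z + 31):
  Z = 83 + 31 = 114
  L = 74
  K = -55 + 2·114 + 6·74 = 617
Policy C (L − 51):
  Z = 83
  L = 74 − 51 = 23
  K = -55 + 2·83 + 6·23 = 249
Comparing — Policy A: K=723, Policy B: K=617, Policy C: K=249. Lowest is 249 (Policy C).

249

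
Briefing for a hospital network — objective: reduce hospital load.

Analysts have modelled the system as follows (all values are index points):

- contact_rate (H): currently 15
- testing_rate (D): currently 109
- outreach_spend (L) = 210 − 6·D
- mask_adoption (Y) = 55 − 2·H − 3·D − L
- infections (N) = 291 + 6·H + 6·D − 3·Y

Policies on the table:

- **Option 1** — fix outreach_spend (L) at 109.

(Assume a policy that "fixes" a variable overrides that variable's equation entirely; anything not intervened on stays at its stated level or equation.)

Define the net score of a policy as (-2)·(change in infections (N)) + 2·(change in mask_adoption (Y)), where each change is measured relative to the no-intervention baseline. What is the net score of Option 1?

-4424

Baseline:
  H = 15
  D = 109
  L = 210 − 6·109 = -444
  Y = 55 − 2·15 − 3·109 − (-444) = 142
  N = 291 + 6·15 + 6·109 − 3·142 = 609
Option 1 (L := 109):
  H = 15
  D = 109
  L = 109
  Y = 55 − 2·15 − 3·109 − 109 = -411
  N = 291 + 6·15 + 6·109 − 3·(-411) = 2268
ΔN = 2268 − 609 = 1659; ΔY = -411 − 142 = -553
Score = (-2)·1659 + 2·(-553) = -4424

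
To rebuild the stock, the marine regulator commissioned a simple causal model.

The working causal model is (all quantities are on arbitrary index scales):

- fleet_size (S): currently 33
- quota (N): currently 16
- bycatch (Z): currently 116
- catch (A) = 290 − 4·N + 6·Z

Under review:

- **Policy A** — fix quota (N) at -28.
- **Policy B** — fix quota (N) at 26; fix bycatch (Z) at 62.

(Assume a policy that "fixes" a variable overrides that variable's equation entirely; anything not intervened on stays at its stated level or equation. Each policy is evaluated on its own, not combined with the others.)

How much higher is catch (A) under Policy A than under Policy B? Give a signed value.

Policy A (N := -28):
  N = -28
  Z = 116
  A = 290 − 4·(-28) + 6·116 = 1098
Policy B (N := 26, Z := 62):
  N = 26
  Z = 62
  A = 290 − 4·26 + 6·62 = 558
A: 1098 − 558 = 540

540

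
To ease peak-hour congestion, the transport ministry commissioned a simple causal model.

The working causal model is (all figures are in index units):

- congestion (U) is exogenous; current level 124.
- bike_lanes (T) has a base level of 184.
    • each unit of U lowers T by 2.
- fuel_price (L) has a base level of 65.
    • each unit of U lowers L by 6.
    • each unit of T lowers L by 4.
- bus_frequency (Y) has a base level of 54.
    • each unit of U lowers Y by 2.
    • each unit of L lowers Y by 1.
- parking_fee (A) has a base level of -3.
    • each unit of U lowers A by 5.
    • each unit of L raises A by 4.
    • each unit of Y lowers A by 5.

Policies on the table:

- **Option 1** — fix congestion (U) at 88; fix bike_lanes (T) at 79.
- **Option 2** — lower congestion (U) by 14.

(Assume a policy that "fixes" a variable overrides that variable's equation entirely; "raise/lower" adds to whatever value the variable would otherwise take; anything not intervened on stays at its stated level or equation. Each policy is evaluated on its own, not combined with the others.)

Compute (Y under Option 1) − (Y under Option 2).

Option 1 (U := 88, T := 79):
  U = 88
  T = 79
  L = 65 − 6·88 − 4·79 = -779
  Y = 54 − 2·88 − (-779) = 657
Option 2 (U − 14):
  U = 124 − 14 = 110
  T = 184 − 2·110 = -36
  L = 65 − 6·110 − 4·(-36) = -451
  Y = 54 − 2·110 − (-451) = 285
Y: 657 − 285 = 372

372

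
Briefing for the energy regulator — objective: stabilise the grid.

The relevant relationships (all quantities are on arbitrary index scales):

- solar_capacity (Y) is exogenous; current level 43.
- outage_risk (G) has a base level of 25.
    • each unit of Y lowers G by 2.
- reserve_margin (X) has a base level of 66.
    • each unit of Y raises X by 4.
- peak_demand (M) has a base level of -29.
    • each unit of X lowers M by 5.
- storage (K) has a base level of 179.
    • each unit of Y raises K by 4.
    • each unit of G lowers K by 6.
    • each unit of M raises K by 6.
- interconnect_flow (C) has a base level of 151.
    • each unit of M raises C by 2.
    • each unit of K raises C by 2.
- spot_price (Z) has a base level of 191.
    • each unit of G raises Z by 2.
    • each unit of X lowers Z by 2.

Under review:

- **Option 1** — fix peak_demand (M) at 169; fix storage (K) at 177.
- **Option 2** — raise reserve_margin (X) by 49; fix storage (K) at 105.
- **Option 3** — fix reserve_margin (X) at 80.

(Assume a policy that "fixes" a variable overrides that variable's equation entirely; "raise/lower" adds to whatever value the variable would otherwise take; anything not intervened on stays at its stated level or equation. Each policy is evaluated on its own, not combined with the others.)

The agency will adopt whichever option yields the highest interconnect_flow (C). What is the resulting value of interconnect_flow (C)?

Option 1 (M := 169, K := 177):
  Y = 43
  G = 25 − 2·43 = -61
  X = 66 + 4·43 = 238
  M = 169
  K = 177
  C = 151 + 2·169 + 2·177 = 843
Option 2 (X + 49, K := 105):
  Y = 43
  G = 25 − 2·43 = -61
  X = 66 + 4·43 (+49 from intervention) = 287
  M = -29 − 5·287 = -1464
  K = 105
  C = 151 + 2·(-1464) + 2·105 = -2567
Option 3 (X := 80):
  Y = 43
  G = 25 − 2·43 = -61
  X = 80
  M = -29 − 5·80 = -429
  K = 179 + 4·43 − 6·(-61) + 6·(-429) = -1857
  C = 151 + 2·(-429) + 2·(-1857) = -4421
Comparing — Option 1: C=843, Option 2: C=-2567, Option 3: C=-4421. Highest is 843 (Option 1).

843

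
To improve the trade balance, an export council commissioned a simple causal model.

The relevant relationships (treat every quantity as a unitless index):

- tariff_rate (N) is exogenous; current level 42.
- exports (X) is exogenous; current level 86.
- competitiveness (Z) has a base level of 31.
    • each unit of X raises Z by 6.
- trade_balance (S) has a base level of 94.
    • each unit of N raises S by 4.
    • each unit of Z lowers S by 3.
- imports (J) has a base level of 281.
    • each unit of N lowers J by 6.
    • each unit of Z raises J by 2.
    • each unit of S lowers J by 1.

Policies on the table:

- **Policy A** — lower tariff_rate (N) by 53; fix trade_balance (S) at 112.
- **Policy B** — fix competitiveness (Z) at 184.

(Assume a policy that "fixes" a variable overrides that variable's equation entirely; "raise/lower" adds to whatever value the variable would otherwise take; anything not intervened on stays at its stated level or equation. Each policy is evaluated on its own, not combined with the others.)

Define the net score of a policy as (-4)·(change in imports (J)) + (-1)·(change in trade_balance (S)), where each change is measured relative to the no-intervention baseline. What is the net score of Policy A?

3201

Baseline:
  N = 42
  X = 86
  Z = 31 + 6·86 = 547
  S = 94 + 4·42 − 3·547 = -1379
  J = 281 − 6·42 + 2·547 − (-1379) = 2502
Policy A (N − 53, S := 112):
  N = 42 − 53 = -11
  X = 86
  Z = 31 + 6·86 = 547
  S = 112
  J = 281 − 6·(-11) + 2·547 − 112 = 1329
ΔJ = 1329 − 2502 = -1173; ΔS = 112 − (-1379) = 1491
Score = (-4)·(-1173) + (-1)·1491 = 3201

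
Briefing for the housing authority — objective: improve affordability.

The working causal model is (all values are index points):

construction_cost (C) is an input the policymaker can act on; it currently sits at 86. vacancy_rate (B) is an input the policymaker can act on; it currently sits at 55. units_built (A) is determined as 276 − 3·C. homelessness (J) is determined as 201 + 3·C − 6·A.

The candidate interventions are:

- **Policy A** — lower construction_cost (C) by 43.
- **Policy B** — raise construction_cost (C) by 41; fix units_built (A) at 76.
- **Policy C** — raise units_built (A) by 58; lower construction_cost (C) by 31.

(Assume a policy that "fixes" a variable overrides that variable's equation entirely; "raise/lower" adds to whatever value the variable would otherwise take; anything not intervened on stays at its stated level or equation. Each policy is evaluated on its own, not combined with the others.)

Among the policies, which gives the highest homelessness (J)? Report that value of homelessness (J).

126

Policy A (C − 43):
  C = 86 − 43 = 43
  A = 276 − 3·43 = 147
  J = 201 + 3·43 − 6·147 = -552
Policy B (C + 41, A := 76):
  C = 86 + 41 = 127
  A = 76
  J = 201 + 3·127 − 6·76 = 126
Policy C (A + 58, C − 31):
  C = 86 − 31 = 55
  A = 276 − 3·55 (+58 from intervention) = 169
  J = 201 + 3·55 − 6·169 = -648
Comparing — Policy A: J=-552, Policy B: J=126, Policy C: J=-648. Highest is 126 (Policy B).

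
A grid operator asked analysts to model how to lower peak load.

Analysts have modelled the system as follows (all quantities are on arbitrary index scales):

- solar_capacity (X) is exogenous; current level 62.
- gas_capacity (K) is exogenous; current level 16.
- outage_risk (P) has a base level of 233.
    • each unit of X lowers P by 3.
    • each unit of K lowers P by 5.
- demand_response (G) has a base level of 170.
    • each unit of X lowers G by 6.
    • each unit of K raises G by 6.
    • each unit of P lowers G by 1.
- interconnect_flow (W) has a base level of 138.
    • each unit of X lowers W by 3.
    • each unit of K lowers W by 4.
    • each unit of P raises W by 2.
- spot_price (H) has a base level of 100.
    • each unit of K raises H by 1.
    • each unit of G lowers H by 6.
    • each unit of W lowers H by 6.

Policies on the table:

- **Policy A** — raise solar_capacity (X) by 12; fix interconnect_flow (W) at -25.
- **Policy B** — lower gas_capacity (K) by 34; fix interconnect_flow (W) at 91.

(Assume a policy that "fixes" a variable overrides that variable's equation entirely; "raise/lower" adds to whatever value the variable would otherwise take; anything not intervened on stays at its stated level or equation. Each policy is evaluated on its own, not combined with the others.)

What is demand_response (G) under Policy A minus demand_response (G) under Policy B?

Policy A (X + 12, W := -25):
  X = 62 + 12 = 74
  K = 16
  P = 233 − 3·74 − 5·16 = -69
  G = 170 − 6·74 + 6·16 − (-69) = -109
Policy B (K − 34, W := 91):
  X = 62
  K = 16 − 34 = -18
  P = 233 − 3·62 − 5·(-18) = 137
  G = 170 − 6·62 + 6·(-18) − 137 = -447
G: -109 − (-447) = 338

338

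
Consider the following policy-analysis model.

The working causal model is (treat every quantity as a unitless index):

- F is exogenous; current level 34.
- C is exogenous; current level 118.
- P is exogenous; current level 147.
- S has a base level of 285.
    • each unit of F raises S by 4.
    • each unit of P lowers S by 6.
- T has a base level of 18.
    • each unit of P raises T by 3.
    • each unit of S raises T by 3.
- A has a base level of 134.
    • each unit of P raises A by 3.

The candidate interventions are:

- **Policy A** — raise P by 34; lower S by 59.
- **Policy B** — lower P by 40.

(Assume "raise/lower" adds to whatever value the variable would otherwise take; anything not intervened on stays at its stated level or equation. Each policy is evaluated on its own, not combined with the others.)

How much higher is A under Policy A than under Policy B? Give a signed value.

222

Policy A (P + 34, S − 59):
  P = 147 + 34 = 181
  A = 134 + 3·181 = 677
Policy B (P − 40):
  P = 147 − 40 = 107
  A = 134 + 3·107 = 455
A: 677 − 455 = 222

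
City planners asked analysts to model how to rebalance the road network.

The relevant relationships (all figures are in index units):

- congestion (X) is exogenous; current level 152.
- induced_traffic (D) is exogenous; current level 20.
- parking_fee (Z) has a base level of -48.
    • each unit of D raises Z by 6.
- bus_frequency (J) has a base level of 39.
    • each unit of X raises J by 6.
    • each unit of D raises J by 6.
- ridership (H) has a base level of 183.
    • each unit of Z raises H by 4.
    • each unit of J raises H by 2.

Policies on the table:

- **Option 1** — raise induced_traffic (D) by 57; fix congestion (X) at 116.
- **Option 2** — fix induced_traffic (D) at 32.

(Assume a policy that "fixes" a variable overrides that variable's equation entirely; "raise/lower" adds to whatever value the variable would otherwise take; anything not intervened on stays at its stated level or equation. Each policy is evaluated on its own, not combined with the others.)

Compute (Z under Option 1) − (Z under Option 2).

270

Option 1 (D + 57, X := 116):
  D = 20 + 57 = 77
  Z = -48 + 6·77 = 414
Option 2 (D := 32):
  D = 32
  Z = -48 + 6·32 = 144
Z: 414 − 144 = 270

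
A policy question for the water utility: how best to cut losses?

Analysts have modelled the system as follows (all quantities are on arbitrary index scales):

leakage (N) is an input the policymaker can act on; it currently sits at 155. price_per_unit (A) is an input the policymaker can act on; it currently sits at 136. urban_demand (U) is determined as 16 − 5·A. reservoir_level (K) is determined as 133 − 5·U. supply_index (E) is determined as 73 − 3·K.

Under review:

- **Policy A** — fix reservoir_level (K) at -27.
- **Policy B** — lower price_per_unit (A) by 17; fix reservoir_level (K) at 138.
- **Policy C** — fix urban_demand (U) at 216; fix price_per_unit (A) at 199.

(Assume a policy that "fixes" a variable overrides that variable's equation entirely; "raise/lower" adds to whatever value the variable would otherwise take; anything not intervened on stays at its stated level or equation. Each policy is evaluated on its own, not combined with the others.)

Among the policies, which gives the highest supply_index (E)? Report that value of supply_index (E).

2914

Policy A (K := -27):
  A = 136
  U = 16 − 5·136 = -664
  K = -27
  E = 73 − 3·(-27) = 154
Policy B (A − 17, K := 138):
  A = 136 − 17 = 119
  U = 16 − 5·119 = -579
  K = 138
  E = 73 − 3·138 = -341
Policy C (U := 216, A := 199):
  A = 199
  U = 216
  K = 133 − 5·216 = -947
  E = 73 − 3·(-947) = 2914
Comparing — Policy A: E=154, Policy B: E=-341, Policy C: E=2914. Highest is 2914 (Policy C).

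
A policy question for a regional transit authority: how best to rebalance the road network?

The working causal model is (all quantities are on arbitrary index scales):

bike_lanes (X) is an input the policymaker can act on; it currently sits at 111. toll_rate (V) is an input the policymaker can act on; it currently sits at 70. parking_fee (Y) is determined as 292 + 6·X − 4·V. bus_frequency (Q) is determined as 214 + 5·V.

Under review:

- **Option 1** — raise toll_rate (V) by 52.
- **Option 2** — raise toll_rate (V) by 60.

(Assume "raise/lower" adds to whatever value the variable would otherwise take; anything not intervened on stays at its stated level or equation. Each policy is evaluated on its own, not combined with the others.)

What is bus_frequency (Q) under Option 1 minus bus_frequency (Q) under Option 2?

Option 1 (V + 52):
  V = 70 + 52 = 122
  Q = 214 + 5·122 = 824
Option 2 (V + 60):
  V = 70 + 60 = 130
  Q = 214 + 5·130 = 864
Q: 824 − 864 = -40

-40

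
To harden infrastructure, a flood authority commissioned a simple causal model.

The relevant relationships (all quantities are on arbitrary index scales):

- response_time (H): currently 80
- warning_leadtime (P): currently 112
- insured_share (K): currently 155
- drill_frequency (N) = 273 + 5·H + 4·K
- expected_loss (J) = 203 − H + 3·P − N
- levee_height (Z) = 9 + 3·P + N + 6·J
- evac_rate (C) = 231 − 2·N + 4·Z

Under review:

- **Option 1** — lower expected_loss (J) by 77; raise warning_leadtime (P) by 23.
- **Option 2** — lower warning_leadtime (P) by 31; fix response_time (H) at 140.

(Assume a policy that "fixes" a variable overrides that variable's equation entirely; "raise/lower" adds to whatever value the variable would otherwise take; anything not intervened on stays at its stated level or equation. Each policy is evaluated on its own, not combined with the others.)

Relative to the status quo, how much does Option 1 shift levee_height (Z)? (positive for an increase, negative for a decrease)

21

Baseline:
  H = 80
  P = 112
  K = 155
  N = 273 + 5·80 + 4·155 = 1293
  J = 203 − 80 + 3·112 − 1293 = -834
  Z = 9 + 3·112 + 1293 + 6·(-834) = -3366
Option 1 (J − 77, P + 23):
  H = 80
  P = 112 + 23 = 135
  K = 155
  N = 273 + 5·80 + 4·155 = 1293
  J = 203 − 80 + 3·135 − 1293 (−77 from intervention) = -842
  Z = 9 + 3·135 + 1293 + 6·(-842) = -3345
Change in Z: -3345 − (-3366) = 21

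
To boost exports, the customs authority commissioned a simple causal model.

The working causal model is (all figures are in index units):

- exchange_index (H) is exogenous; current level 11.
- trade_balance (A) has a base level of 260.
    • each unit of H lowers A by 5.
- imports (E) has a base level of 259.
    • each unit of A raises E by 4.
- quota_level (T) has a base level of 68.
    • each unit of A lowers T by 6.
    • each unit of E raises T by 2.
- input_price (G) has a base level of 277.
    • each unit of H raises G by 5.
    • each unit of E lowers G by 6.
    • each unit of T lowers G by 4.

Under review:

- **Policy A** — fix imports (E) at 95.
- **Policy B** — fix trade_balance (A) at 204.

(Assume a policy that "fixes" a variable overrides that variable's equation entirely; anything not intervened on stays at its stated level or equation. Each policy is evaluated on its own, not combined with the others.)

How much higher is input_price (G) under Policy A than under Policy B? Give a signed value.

13744

Policy A (E := 95):
  H = 11
  A = 260 − 5·11 = 205
  E = 95
  T = 68 − 6·205 + 2·95 = -972
  G = 277 + 5·11 − 6·95 − 4·(-972) = 3650
Policy B (A := 204):
  H = 11
  A = 204
  E = 259 + 4·204 = 1075
  T = 68 − 6·204 + 2·1075 = 994
  G = 277 + 5·11 − 6·1075 − 4·994 = -10094
G: 3650 − (-10094) = 13744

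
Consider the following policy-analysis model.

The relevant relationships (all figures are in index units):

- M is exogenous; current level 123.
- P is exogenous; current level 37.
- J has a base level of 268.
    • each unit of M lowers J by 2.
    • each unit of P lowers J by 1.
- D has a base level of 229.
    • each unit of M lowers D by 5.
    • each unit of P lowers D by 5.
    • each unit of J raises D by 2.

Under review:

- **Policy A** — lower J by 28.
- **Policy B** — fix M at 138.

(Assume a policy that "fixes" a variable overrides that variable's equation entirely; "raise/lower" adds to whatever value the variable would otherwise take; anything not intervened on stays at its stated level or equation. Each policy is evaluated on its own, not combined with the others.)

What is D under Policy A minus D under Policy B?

79

Policy A (J − 28):
  M = 123
  P = 37
  J = 268 − 2·123 − 37 (−28 from intervention) = -43
  D = 229 − 5·123 − 5·37 + 2·(-43) = -657
Policy B (M := 138):
  M = 138
  P = 37
  J = 268 − 2·138 − 37 = -45
  D = 229 − 5·138 − 5·37 + 2·(-45) = -736
D: -657 − (-736) = 79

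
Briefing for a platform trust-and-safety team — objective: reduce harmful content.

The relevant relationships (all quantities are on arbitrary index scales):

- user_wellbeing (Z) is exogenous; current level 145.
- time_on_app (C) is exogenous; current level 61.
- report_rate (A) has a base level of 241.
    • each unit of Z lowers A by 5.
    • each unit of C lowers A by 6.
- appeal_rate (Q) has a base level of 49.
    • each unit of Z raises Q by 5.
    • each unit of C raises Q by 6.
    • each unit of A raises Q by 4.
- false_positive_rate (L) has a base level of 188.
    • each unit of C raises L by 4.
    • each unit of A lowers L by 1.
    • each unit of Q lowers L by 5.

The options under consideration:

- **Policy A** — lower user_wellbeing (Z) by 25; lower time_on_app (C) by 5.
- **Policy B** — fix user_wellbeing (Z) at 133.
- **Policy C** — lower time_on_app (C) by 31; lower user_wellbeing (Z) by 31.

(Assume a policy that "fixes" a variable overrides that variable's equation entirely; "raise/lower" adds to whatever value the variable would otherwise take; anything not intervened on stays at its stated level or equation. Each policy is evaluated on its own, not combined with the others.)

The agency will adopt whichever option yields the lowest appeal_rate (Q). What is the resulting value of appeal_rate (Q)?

Policy A (Z − 25, C − 5):
  Z = 145 − 25 = 120
  C = 61 − 5 = 56
  A = 241 − 5·120 − 6·56 = -695
  Q = 49 + 5·120 + 6·56 + 4·(-695) = -1795
Policy B (Z := 133):
  Z = 133
  C = 61
  A = 241 − 5·133 − 6·61 = -790
  Q = 49 + 5·133 + 6·61 + 4·(-790) = -2080
Policy C (C − 31, Z − 31):
  Z = 145 − 31 = 114
  C = 61 − 31 = 30
  A = 241 − 5·114 − 6·30 = -509
  Q = 49 + 5·114 + 6·30 + 4·(-509) = -1237
Comparing — Policy A: Q=-1795, Policy B: Q=-2080, Policy C: Q=-1237. Lowest is -2080 (Policy B).

-2080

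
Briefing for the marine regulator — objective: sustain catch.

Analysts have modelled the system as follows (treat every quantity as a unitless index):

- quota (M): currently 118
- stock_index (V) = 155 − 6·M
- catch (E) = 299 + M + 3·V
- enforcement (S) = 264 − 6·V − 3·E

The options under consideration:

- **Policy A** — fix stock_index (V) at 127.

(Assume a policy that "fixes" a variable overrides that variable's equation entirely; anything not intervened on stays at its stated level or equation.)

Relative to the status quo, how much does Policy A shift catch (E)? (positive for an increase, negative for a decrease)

2040

Baseline:
  M = 118
  V = 155 − 6·118 = -553
  E = 299 + 118 + 3·(-553) = -1242
Policy A (V := 127):
  M = 118
  V = 127
  E = 299 + 118 + 3·127 = 798
Change in E: 798 − (-1242) = 2040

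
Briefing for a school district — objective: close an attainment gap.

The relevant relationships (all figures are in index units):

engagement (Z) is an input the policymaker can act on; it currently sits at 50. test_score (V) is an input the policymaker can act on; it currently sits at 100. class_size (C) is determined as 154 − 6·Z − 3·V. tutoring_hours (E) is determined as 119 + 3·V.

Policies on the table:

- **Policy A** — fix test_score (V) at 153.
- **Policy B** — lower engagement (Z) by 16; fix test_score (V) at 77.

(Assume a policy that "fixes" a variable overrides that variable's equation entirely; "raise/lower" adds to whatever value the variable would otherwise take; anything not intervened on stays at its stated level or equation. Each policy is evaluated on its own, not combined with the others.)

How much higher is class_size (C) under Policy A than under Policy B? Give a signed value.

Policy A (V := 153):
  Z = 50
  V = 153
  C = 154 − 6·50 − 3·153 = -605
Policy B (Z − 16, V := 77):
  Z = 50 − 16 = 34
  V = 77
  C = 154 − 6·34 − 3·77 = -281
C: -605 − (-281) = -324

-324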